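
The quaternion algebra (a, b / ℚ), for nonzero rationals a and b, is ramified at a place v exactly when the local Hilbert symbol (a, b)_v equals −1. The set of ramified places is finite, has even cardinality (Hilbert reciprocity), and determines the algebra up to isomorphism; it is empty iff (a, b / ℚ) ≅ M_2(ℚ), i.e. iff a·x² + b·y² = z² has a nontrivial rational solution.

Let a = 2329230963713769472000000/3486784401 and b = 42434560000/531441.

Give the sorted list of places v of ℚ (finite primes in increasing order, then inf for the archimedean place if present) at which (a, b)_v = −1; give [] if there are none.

[2, 7, 19, 37]

(a, b) ≡ (32338, 259) mod (ℚ^×)²; places V = {2, 3, 5, 7, 19, 23, 37, ∞}.
(a,b)_∞: sgn(32338)=+, sgn(259)=+, so +1.
(a,b)_2: α=37, β=18; u≡1, v≡3 (mod 8); ε(u)ε(v)=0·1, αω(v)=37·1, βω(u)=18·0; sum ≡ 1  ⇒  -1.
(a,b)_23: α=1, u≡16; β=0, v≡12 (mod 23); (16|23)=+1, (12|23)=+1; sign (−1)^0·+1^0·+1^1 = +1.
(a,b)_37: α=3, u≡29; β=1, v≡25 (mod 37); (29|37)=-1, (25|37)=+1; sign (−1)^0·-1^1·+1^3 = -1.
(a,b)_5: α=6, u≡3; β=4, v≡1 (mod 5); (3|5)=-1, (1|5)=+1; sign (−1)^0·-1^4·+1^6 = +1.
(a,b)_3: α=-20, u≡1; β=-12, v≡1 (mod 3); (1|3)=+1, (1|3)=+1; sign (−1)^0·+1^-12·+1^-20 = +1.
(a,b)_19: α=1, u≡16; β=0, v≡3 (mod 19); (16|19)=+1, (3|19)=-1; sign (−1)^0·+1^0·-1^1 = -1.
(a,b)_7: α=2, u≡3; β=1, v≡4 (mod 7); (3|7)=-1, (4|7)=+1; sign (−1)^0·-1^1·+1^2 = -1.
(32338, 259 / ℚ) ramifies at {2, 7, 19, 37}: a division algebra.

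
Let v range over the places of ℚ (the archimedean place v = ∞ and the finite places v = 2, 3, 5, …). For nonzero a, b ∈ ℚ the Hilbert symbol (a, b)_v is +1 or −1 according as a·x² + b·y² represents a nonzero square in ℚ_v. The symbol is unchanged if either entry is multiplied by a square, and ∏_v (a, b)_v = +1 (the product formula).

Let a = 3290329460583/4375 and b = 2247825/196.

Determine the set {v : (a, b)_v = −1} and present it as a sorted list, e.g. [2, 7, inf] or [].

(a, b) ≡ (2849, 89913) mod (ℚ^×)²; places V = {2, 3, 5, 7, 11, 17, 37, 41, 43, ∞}.
(a,b)_7: α=-1, u≡2; β=-2, v≡5 (mod 7); (2|7)=+1, (5|7)=-1; sign (−1)^0·+1^-2·-1^-1 = -1.
(a,b)_43: α=2, u≡31; β=1, v≡12 (mod 43); (31|43)=+1, (12|43)=-1; sign (−1)^0·+1^1·-1^2 = +1.
(a,b)_41: α=2, u≡18; β=1, v≡31 (mod 41); (18|41)=+1, (31|41)=+1; sign (−1)^0·+1^1·+1^2 = +1.
(a,b)_3: α=2, u≡2; β=1, v≡1 (mod 3); (2|3)=-1, (1|3)=+1; sign (−1)^0·-1^1·+1^2 = -1.
(a,b)_5: α=-4, u≡4; β=2, v≡3 (mod 5); (4|5)=+1, (3|5)=-1; sign (−1)^0·+1^2·-1^-4 = +1.
(a,b)_2: α=0, β=-2; u≡1, v≡1 (mod 8); ε(u)ε(v)=0·0, αω(v)=0·0, βω(u)=-2·0; sum ≡ 0  ⇒  +1.
(a,b)_37: α=1, u≡11; β=0, v≡27 (mod 37); (11|37)=+1, (27|37)=+1; sign (−1)^0·+1^0·+1^1 = +1.
(a,b)_∞: sgn(2849)=+, sgn(89913)=+, so +1.
(a,b)_17: α=2, u≡5; β=1, v≡15 (mod 17); (5|17)=-1, (15|17)=+1; sign (−1)^0·-1^1·+1^2 = -1.
(a,b)_11: α=1, u≡6; β=0, v≡7 (mod 11); (6|11)=-1, (7|11)=-1; sign (−1)^0·-1^0·-1^1 = -1.
Ram(2849, 89913) = {3, 7, 11, 17}; no ℚ_3-point on the conic.

[3, 7, 11, 17]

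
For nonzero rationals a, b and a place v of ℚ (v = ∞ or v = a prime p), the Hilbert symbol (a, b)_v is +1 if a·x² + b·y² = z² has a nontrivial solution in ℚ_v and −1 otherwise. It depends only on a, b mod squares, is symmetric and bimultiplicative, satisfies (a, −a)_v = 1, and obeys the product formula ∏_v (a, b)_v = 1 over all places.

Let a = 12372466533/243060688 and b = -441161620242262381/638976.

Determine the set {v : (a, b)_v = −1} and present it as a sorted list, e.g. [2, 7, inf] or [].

[3, 7]

(a, b) ≡ (4641, -289731) mod (ℚ^×)²; places V = {2, 3, 7, 11, 13, 17, 19, 23, 29, 47, ∞}.
(a,b)_∞: sgn(4641)=+, sgn(-289731)=−, so +1.
(a,b)_3: α=1, u≡2; β=-1, v≡2 (mod 3); (2|3)=-1, (2|3)=-1; sign (−1)^1·-1^-1·-1^1 = -1.
(a,b)_23: α=-2, u≡12; β=1, v≡5 (mod 23); (12|23)=+1, (5|23)=-1; sign (−1)^0·+1^1·-1^-2 = +1.
(a,b)_17: α=1, u≡13; β=3, v≡8 (mod 17); (13|17)=+1, (8|17)=+1; sign (−1)^0·+1^3·+1^1 = +1.
(a,b)_11: α=0, u≡10; β=2, v≡3 (mod 11); (10|11)=-1, (3|11)=+1; sign (−1)^0·-1^2·+1^0 = +1.
(a,b)_7: α=3, u≡3; β=4, v≡3 (mod 7); (3|7)=-1, (3|7)=-1; sign (−1)^0·-1^4·-1^3 = -1.
(a,b)_19: α=0, u≡9; β=1, v≡10 (mod 19); (9|19)=+1, (10|19)=-1; sign (−1)^0·+1^1·-1^0 = +1.
(a,b)_47: α=-2, u≡45; β=0, v≡24 (mod 47); (45|47)=-1, (24|47)=+1; sign (−1)^0·-1^0·+1^-2 = +1.
(a,b)_13: α=-1, u≡2; β=-1, v≡7 (mod 13); (2|13)=-1, (7|13)=-1; sign (−1)^0·-1^-1·-1^-1 = +1.
(a,b)_29: α=4, u≡6; β=4, v≡15 (mod 29); (6|29)=+1, (15|29)=-1; sign (−1)^0·+1^4·-1^4 = +1.
(a,b)_2: α=-4, β=-14; u≡1, v≡5 (mod 8); ε(u)ε(v)=0·0, αω(v)=-4·1, βω(u)=-14·0; sum ≡ 0  ⇒  +1.
|Ram(4641, -289731)| = 2, even; anisotropic at {3, 7}.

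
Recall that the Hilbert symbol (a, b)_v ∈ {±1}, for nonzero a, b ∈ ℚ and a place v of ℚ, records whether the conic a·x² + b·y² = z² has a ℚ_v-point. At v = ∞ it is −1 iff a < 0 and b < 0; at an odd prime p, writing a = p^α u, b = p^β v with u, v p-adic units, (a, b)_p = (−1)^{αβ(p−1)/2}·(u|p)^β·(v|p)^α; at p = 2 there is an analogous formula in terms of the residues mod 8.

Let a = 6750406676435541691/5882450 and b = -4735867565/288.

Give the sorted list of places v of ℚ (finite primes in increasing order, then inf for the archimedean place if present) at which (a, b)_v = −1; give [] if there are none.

Mod squares: a ≡ 592766438, b ≡ -193930. Check v ∈ {∞, 2, 3, 5, 7, 11, 13, 17, 19, 29, 31, 41, 43, 47}.
v=13: a=13^4·(≡3), b=13^2·(≡3) mod 13; (3|13)=+1, (3|13)=+1; (−1)^{4·2·6}·(+1)^2·(+1)^4 = +1.
v=17: a=17^1·(≡13), b=17^2·(≡3) mod 17; (13|17)=+1, (3|17)=-1; (−1)^{1·2·8}·(+1)^2·(-1)^1 = -1.
v=5: a=5^-2·(≡2), b=5^1·(≡4) mod 5; (2|5)=-1, (4|5)=+1; (−1)^{-2·1·2}·(-1)^1·(+1)^-2 = -1.
v=3: a=3^0·(≡2), b=3^-2·(≡2) mod 3; (2|3)=-1, (2|3)=-1; (−1)^{0·-2·1}·(-1)^-2·(-1)^0 = +1.
v=∞: 592766438 > 0 and -193930 < 0  ⇒  (a,b)_∞ = +1.
v=19: a=19^2·(≡6), b=19^0·(≡15) mod 19; (6|19)=+1, (15|19)=-1; (−1)^{2·0·9}·(+1)^0·(-1)^2 = +1.
v=31: a=31^1·(≡2), b=31^0·(≡26) mod 31; (2|31)=+1, (26|31)=-1; (−1)^{1·0·15}·(+1)^0·(-1)^1 = -1.
v=29: a=29^1·(≡6), b=29^0·(≡16) mod 29; (6|29)=+1, (16|29)=+1; (−1)^{1·0·14}·(+1)^0·(+1)^1 = +1.
v=41: a=41^1·(≡26), b=41^1·(≡7) mod 41; (26|41)=-1, (7|41)=-1; (−1)^{1·1·20}·(-1)^1·(-1)^1 = +1.
v=11: a=11^1·(≡10), b=11^1·(≡9) mod 11; (10|11)=-1, (9|11)=+1; (−1)^{1·1·5}·(-1)^1·(+1)^1 = +1.
v=43: a=43^1·(≡10), b=43^1·(≡3) mod 43; (10|43)=+1, (3|43)=-1; (−1)^{1·1·21}·(+1)^1·(-1)^1 = +1.
v=7: a=7^-6·(≡5), b=7^0·(≡5) mod 7; (5|7)=-1, (5|7)=-1; (−1)^{-6·0·3}·(-1)^0·(-1)^-6 = +1.
v=2: v_2(a)=-1, v_2(b)=-5; units ≡ 3, 3 (mod 8); ε·ε+αω+βω = 1·1+-1·1+-5·1 ≡ 1  ⇒  (a,b)_2 = -1.
v=47: a=47^2·(≡13), b=47^0·(≡26) mod 47; (13|47)=-1, (26|47)=-1; (−1)^{2·0·23}·(-1)^0·(-1)^2 = +1.
(592766438, -193930 / ℚ) ramifies at {2, 5, 17, 31}: a division algebra.

[2, 5, 17, 31]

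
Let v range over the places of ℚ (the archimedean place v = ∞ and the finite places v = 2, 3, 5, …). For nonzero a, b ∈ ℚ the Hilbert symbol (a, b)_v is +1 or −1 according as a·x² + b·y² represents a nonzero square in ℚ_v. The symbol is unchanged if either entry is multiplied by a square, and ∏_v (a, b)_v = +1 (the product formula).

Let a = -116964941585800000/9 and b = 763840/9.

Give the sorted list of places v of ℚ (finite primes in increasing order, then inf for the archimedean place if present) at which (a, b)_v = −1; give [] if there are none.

[2, 5, 11, 31]

(a, b) ≡ (-513205, 11935) mod (ℚ^×)²; places V = {2, 3, 5, 7, 11, 31, 43, ∞}.
(a,b)_7: α=3, u≡5; β=1, v≡2 (mod 7); (5|7)=-1, (2|7)=+1; sign (−1)^1·-1^1·+1^3 = +1.
(a,b)_31: α=3, u≡29; β=1, v≡27 (mod 31); (29|31)=-1, (27|31)=-1; sign (−1)^1·-1^1·-1^3 = -1.
(a,b)_∞: sgn(-513205)=−, sgn(11935)=+, so +1.
(a,b)_43: α=1, u≡22; β=0, v≡13 (mod 43); (22|43)=-1, (13|43)=+1; sign (−1)^0·-1^0·+1^1 = +1.
(a,b)_11: α=3, u≡6; β=1, v≡7 (mod 11); (6|11)=-1, (7|11)=-1; sign (−1)^1·-1^1·-1^3 = -1.
(a,b)_5: α=5, u≡1; β=1, v≡2 (mod 5); (1|5)=+1, (2|5)=-1; sign (−1)^0·+1^1·-1^5 = -1.
(a,b)_2: α=6, β=6; u≡3, v≡7 (mod 8); ε(u)ε(v)=1·1, αω(v)=6·0, βω(u)=6·1; sum ≡ 1  ⇒  -1.
(a,b)_3: α=-2, u≡2; β=-2, v≡1 (mod 3); (2|3)=-1, (1|3)=+1; sign (−1)^0·-1^-2·+1^-2 = +1.
Ram(-513205, 11935) = {2, 5, 11, 31}; no ℚ_2-point on the conic.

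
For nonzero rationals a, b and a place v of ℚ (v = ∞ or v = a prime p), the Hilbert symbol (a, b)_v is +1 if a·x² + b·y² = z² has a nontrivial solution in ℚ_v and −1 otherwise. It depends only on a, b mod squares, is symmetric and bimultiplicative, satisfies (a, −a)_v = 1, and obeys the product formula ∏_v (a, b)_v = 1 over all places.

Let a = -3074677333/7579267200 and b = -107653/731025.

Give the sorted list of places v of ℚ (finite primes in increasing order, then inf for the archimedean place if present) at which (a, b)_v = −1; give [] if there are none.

[13, inf]

(a, b) ≡ (-26, -13) mod (ℚ^×)²; places V = {2, 3, 5, 7, 13, 19, ∞}.
(a,b)_5: α=-2, u≡4; β=-2, v≡2 (mod 5); (4|5)=+1, (2|5)=-1; sign (−1)^0·+1^-2·-1^-2 = +1.
(a,b)_13: α=7, u≡5; β=3, v≡9 (mod 13); (5|13)=-1, (9|13)=+1; sign (−1)^0·-1^3·+1^7 = -1.
(a,b)_7: α=2, u≡1; β=2, v≡1 (mod 7); (1|7)=+1, (1|7)=+1; sign (−1)^0·+1^2·+1^2 = +1.
(a,b)_∞: sgn(-26)=−, sgn(-13)=−, so -1.
(a,b)_3: α=-8, u≡1; β=-4, v≡2 (mod 3); (1|3)=+1, (2|3)=-1; sign (−1)^0·+1^-4·-1^-8 = +1.
(a,b)_19: α=-2, u≡8; β=-2, v≡7 (mod 19); (8|19)=-1, (7|19)=+1; sign (−1)^0·-1^-2·+1^-2 = +1.
(a,b)_2: α=-7, β=0; u≡3, v≡3 (mod 8); ε(u)ε(v)=1·1, αω(v)=-7·1, βω(u)=0·1; sum ≡ 0  ⇒  +1.
Ram(-26, -13) = {13, ∞}; no ℚ_13-point on the conic.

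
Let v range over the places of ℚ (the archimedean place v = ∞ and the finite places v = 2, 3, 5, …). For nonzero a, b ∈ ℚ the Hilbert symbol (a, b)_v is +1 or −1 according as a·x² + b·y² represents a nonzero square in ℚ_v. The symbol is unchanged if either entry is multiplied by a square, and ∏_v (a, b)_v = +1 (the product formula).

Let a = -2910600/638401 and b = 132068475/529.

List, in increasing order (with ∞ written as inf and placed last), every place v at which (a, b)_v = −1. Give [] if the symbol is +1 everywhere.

(a, b) ≡ (-66, 11) mod (ℚ^×)²; places V = {2, 3, 5, 7, 11, 17, 23, 47, ∞}.
(a,b)_2: α=3, β=0; u≡7, v≡3 (mod 8); ε(u)ε(v)=1·1, αω(v)=3·1, βω(u)=0·0; sum ≡ 0  ⇒  +1.
(a,b)_5: α=2, u≡1; β=2, v≡1 (mod 5); (1|5)=+1, (1|5)=+1; sign (−1)^0·+1^2·+1^2 = +1.
(a,b)_17: α=-2, u≡13; β=0, v≡7 (mod 17); (13|17)=+1, (7|17)=-1; sign (−1)^0·+1^0·-1^-2 = +1.
(a,b)_7: α=2, u≡2; β=2, v≡4 (mod 7); (2|7)=+1, (4|7)=+1; sign (−1)^0·+1^2·+1^2 = +1.
(a,b)_23: α=0, u≡18; β=-2, v≡14 (mod 23); (18|23)=+1, (14|23)=-1; sign (−1)^0·+1^-2·-1^0 = +1.
(a,b)_47: α=-2, u≡9; β=0, v≡10 (mod 47); (9|47)=+1, (10|47)=-1; sign (−1)^0·+1^0·-1^-2 = +1.
(a,b)_∞: sgn(-66)=−, sgn(11)=+, so +1.
(a,b)_11: α=1, u≡1; β=3, v≡5 (mod 11); (1|11)=+1, (5|11)=+1; sign (−1)^1·+1^3·+1^1 = -1.
(a,b)_3: α=3, u≡2; β=4, v≡2 (mod 3); (2|3)=-1, (2|3)=-1; sign (−1)^0·-1^4·-1^3 = -1.
(-66, 11 / ℚ) ramifies at {3, 11}: a division algebra.

[3, 11]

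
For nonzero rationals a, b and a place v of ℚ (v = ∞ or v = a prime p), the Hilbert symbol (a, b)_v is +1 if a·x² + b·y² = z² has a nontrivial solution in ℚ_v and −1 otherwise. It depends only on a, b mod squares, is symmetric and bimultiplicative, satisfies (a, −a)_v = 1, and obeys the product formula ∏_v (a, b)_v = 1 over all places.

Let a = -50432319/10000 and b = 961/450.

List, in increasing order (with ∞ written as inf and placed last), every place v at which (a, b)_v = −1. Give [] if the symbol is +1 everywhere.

[]

(a, b) ≡ (-119, 2) mod (ℚ^×)²; places V = {2, 3, 5, 7, 17, 31, ∞}.
(a,b)_3: α=2, u≡1; β=-2, v≡2 (mod 3); (1|3)=+1, (2|3)=-1; sign (−1)^0·+1^-2·-1^2 = +1.
(a,b)_2: α=-4, β=-1; u≡1, v≡1 (mod 8); ε(u)ε(v)=0·0, αω(v)=-4·0, βω(u)=-1·0; sum ≡ 0  ⇒  +1.
(a,b)_31: α=2, u≡14; β=2, v≡2 (mod 31); (14|31)=+1, (2|31)=+1; sign (−1)^0·+1^2·+1^2 = +1.
(a,b)_5: α=-4, u≡1; β=-2, v≡2 (mod 5); (1|5)=+1, (2|5)=-1; sign (−1)^0·+1^-2·-1^-4 = +1.
(a,b)_∞: sgn(-119)=−, sgn(2)=+, so +1.
(a,b)_7: α=3, u≡4; β=0, v≡1 (mod 7); (4|7)=+1, (1|7)=+1; sign (−1)^0·+1^0·+1^3 = +1.
(a,b)_17: α=1, u≡3; β=0, v≡16 (mod 17); (3|17)=-1, (16|17)=+1; sign (−1)^0·-1^0·+1^1 = +1.
Every local symbol is +1, so the conic -119·x² + 2·y² = z² has ℚ_v-points for all v and hence a ℚ-point; (a, b / ℚ) ≅ M_2(ℚ).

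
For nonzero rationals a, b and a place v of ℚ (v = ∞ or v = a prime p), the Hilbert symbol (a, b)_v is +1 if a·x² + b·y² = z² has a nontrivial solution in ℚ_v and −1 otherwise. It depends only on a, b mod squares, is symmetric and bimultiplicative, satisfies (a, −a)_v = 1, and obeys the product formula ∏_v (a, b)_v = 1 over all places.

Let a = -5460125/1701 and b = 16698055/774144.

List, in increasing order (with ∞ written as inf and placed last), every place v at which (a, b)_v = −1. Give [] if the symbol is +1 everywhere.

Mod squares: a ≡ -105, b ≡ 1155. Check v ∈ {∞, 2, 3, 5, 7, 11, 19, 29}.
v=5: a=5^3·(≡4), b=5^1·(≡4) mod 5; (4|5)=+1, (4|5)=+1; (−1)^{3·1·2}·(+1)^1·(+1)^3 = +1.
v=19: a=19^2·(≡17), b=19^2·(≡13) mod 19; (17|19)=+1, (13|19)=-1; (−1)^{2·2·9}·(+1)^2·(-1)^2 = +1.
v=29: a=29^0·(≡15), b=29^2·(≡22) mod 29; (15|29)=-1, (22|29)=+1; (−1)^{0·2·14}·(-1)^2·(+1)^0 = +1.
v=∞: -105 < 0 and 1155 > 0  ⇒  (a,b)_∞ = +1.
v=3: a=3^-5·(≡1), b=3^-3·(≡1) mod 3; (1|3)=+1, (1|3)=+1; (−1)^{-5·-3·1}·(+1)^-3·(+1)^-5 = -1.
v=11: a=11^2·(≡9), b=11^1·(≡2) mod 11; (9|11)=+1, (2|11)=-1; (−1)^{2·1·5}·(+1)^1·(-1)^2 = +1.
v=2: v_2(a)=0, v_2(b)=-12; units ≡ 7, 3 (mod 8); ε·ε+αω+βω = 1·1+0·1+-12·0 ≡ 1  ⇒  (a,b)_2 = -1.
v=7: a=7^-1·(≡3), b=7^-1·(≡4) mod 7; (3|7)=-1, (4|7)=+1; (−1)^{-1·-1·3}·(-1)^-1·(+1)^-1 = +1.
(-105, 1155 / ℚ) ramifies at {2, 3}: a division algebra.

[2, 3]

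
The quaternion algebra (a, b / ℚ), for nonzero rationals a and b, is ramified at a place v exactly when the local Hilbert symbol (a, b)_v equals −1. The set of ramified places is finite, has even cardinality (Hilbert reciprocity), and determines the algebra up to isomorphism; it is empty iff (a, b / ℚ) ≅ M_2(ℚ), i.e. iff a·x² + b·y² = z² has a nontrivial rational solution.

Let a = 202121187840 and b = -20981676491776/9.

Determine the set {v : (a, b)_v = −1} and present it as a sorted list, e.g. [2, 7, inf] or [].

(a, b) ≡ (4290, -1) mod (ℚ^×)²; places V = {2, 3, 5, 7, 11, 13, ∞}.
(a,b)_7: α=0, u≡5; β=2, v≡3 (mod 7); (5|7)=-1, (3|7)=-1; sign (−1)^0·-1^2·-1^0 = +1.
(a,b)_5: α=1, u≡3; β=0, v≡1 (mod 5); (3|5)=-1, (1|5)=+1; sign (−1)^0·-1^0·+1^1 = +1.
(a,b)_13: α=3, u≡8; β=4, v≡10 (mod 13); (8|13)=-1, (10|13)=+1; sign (−1)^0·-1^4·+1^3 = +1.
(a,b)_11: α=3, u≡1; β=4, v≡7 (mod 11); (1|11)=+1, (7|11)=-1; sign (−1)^0·+1^4·-1^3 = -1.
(a,b)_2: α=9, β=10; u≡1, v≡7 (mod 8); ε(u)ε(v)=0·1, αω(v)=9·0, βω(u)=10·0; sum ≡ 0  ⇒  +1.
(a,b)_3: α=3, u≡2; β=-2, v≡2 (mod 3); (2|3)=-1, (2|3)=-1; sign (−1)^0·-1^-2·-1^3 = -1.
(a,b)_∞: sgn(4290)=+, sgn(-1)=−, so +1.
(4290, -1 / ℚ) ramifies at {3, 11}: a division algebra.

[3, 11]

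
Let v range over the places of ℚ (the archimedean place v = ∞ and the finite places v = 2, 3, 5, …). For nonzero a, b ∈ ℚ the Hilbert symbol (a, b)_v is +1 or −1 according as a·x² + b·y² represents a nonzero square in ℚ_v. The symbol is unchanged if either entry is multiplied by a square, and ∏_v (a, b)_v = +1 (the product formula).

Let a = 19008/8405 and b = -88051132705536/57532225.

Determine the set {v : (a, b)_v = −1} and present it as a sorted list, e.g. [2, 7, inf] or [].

[3, 11]

(a, b) ≡ (165, -91) mod (ℚ^×)²; places V = {2, 3, 5, 7, 11, 13, 23, 37, 41, ∞}.
(a,b)_∞: sgn(165)=+, sgn(-91)=−, so +1.
(a,b)_5: α=-1, u≡3; β=-2, v≡1 (mod 5); (3|5)=-1, (1|5)=+1; sign (−1)^0·-1^-2·+1^-1 = +1.
(a,b)_2: α=6, β=8; u≡5, v≡5 (mod 8); ε(u)ε(v)=0·0, αω(v)=6·1, βω(u)=8·1; sum ≡ 0  ⇒  +1.
(a,b)_3: α=3, u≡1; β=10, v≡2 (mod 3); (1|3)=+1, (2|3)=-1; sign (−1)^0·+1^10·-1^3 = -1.
(a,b)_37: α=0, u≡23; β=-2, v≡31 (mod 37); (23|37)=-1, (31|37)=-1; sign (−1)^0·-1^-2·-1^0 = +1.
(a,b)_13: α=0, u≡4; β=1, v≡6 (mod 13); (4|13)=+1, (6|13)=-1; sign (−1)^0·+1^1·-1^0 = +1.
(a,b)_41: α=-2, u≡5; β=-2, v≡33 (mod 41); (5|41)=+1, (33|41)=+1; sign (−1)^0·+1^-2·+1^-2 = +1.
(a,b)_23: α=0, u≡1; β=2, v≡3 (mod 23); (1|23)=+1, (3|23)=+1; sign (−1)^0·+1^2·+1^0 = +1.
(a,b)_11: α=1, u≡1; β=2, v≡8 (mod 11); (1|11)=+1, (8|11)=-1; sign (−1)^0·+1^2·-1^1 = -1.
(a,b)_7: α=0, u≡2; β=1, v≡1 (mod 7); (2|7)=+1, (1|7)=+1; sign (−1)^0·+1^1·+1^0 = +1.
(165, -91 / ℚ) ramifies at {3, 11}: a division algebra.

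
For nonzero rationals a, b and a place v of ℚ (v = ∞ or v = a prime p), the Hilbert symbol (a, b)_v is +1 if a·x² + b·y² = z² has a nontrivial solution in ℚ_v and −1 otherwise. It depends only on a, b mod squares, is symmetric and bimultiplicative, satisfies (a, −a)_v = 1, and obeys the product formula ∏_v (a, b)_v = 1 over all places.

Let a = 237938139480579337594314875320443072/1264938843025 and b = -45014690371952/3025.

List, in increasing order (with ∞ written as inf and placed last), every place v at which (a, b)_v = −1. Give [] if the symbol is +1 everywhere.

[37, 43]

Mod squares: a ≡ 1065067, b ≡ -27047. Check v ∈ {∞, 2, 3, 5, 7, 11, 13, 17, 31, 37, 43, 47}.
v=2: v_2(a)=6, v_2(b)=4; units ≡ 3, 1 (mod 8); ε·ε+αω+βω = 1·0+6·0+4·1 ≡ 0  ⇒  (a,b)_2 = +1.
v=7: a=7^6·(≡5), b=7^2·(≡2) mod 7; (5|7)=-1, (2|7)=+1; (−1)^{6·2·3}·(-1)^2·(+1)^6 = +1.
v=43: a=43^3·(≡17), b=43^1·(≡23) mod 43; (17|43)=+1, (23|43)=+1; (−1)^{3·1·21}·(+1)^1·(+1)^3 = -1.
v=3: a=3^2·(≡1), b=3^0·(≡1) mod 3; (1|3)=+1, (1|3)=+1; (−1)^{2·0·1}·(+1)^0·(+1)^2 = +1.
v=∞: 1065067 > 0 and -27047 < 0  ⇒  (a,b)_∞ = +1.
v=17: a=17^3·(≡12), b=17^1·(≡7) mod 17; (12|17)=-1, (7|17)=-1; (−1)^{3·1·8}·(-1)^1·(-1)^3 = +1.
v=47: a=47^5·(≡42), b=47^2·(≡4) mod 47; (42|47)=+1, (4|47)=+1; (−1)^{5·2·23}·(+1)^2·(+1)^5 = +1.
v=13: a=13^-4·(≡10), b=13^0·(≡7) mod 13; (10|13)=+1, (7|13)=-1; (−1)^{-4·0·6}·(+1)^0·(-1)^-4 = +1.
v=11: a=11^-6·(≡3), b=11^-2·(≡6) mod 11; (3|11)=+1, (6|11)=-1; (−1)^{-6·-2·5}·(+1)^-2·(-1)^-6 = +1.
v=5: a=5^-2·(≡2), b=5^-2·(≡3) mod 5; (2|5)=-1, (3|5)=-1; (−1)^{-2·-2·2}·(-1)^-2·(-1)^-2 = +1.
v=37: a=37^2·(≡22), b=37^1·(≡34) mod 37; (22|37)=-1, (34|37)=+1; (−1)^{2·1·18}·(-1)^1·(+1)^2 = -1.
v=31: a=31^5·(≡25), b=31^2·(≡2) mod 31; (25|31)=+1, (2|31)=+1; (−1)^{5·2·15}·(+1)^2·(+1)^5 = +1.
Ram(1065067, -27047) = {37, 43}; no ℚ_37-point on the conic.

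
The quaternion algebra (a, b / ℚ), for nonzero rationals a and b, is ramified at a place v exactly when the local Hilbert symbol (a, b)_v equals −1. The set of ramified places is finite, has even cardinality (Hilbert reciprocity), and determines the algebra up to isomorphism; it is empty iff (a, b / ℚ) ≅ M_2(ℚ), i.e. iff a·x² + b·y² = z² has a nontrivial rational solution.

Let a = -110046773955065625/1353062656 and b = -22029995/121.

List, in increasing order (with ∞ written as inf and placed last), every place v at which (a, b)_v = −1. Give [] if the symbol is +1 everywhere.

[29, inf]

(a, b) ≡ (-145, -155) mod (ℚ^×)²; places V = {2, 3, 5, 11, 13, 17, 19, 29, 31, 41, ∞}.
(a,b)_5: α=5, u≡4; β=1, v≡1 (mod 5); (4|5)=+1, (1|5)=+1; sign (−1)^0·+1^1·+1^5 = +1.
(a,b)_∞: sgn(-145)=−, sgn(-155)=−, so -1.
(a,b)_3: α=2, u≡2; β=0, v≡1 (mod 3); (2|3)=-1, (1|3)=+1; sign (−1)^0·-1^0·+1^2 = +1.
(a,b)_2: α=-8, β=0; u≡7, v≡5 (mod 8); ε(u)ε(v)=1·0, αω(v)=-8·1, βω(u)=0·0; sum ≡ 0  ⇒  +1.
(a,b)_11: α=-4, u≡3; β=-2, v≡2 (mod 11); (3|11)=+1, (2|11)=-1; sign (−1)^0·+1^-2·-1^-4 = +1.
(a,b)_31: α=2, u≡25; β=1, v≡21 (mod 31); (25|31)=+1, (21|31)=-1; sign (−1)^0·+1^1·-1^2 = +1.
(a,b)_17: α=4, u≡1; β=0, v≡8 (mod 17); (1|17)=+1, (8|17)=+1; sign (−1)^0·+1^0·+1^4 = +1.
(a,b)_19: α=-2, u≡17; β=0, v≡7 (mod 19); (17|19)=+1, (7|19)=+1; sign (−1)^0·+1^0·+1^-2 = +1.
(a,b)_13: α=0, u≡5; β=2, v≡12 (mod 13); (5|13)=-1, (12|13)=+1; sign (−1)^0·-1^2·+1^0 = +1.
(a,b)_29: α=1, u≡20; β=2, v≡10 (mod 29); (20|29)=+1, (10|29)=-1; sign (−1)^0·+1^2·-1^1 = -1.
(a,b)_41: α=2, u≡15; β=0, v≡40 (mod 41); (15|41)=-1, (40|41)=+1; sign (−1)^0·-1^0·+1^2 = +1.
Ram(-145, -155) = {29, ∞}; no ℚ_29-point on the conic.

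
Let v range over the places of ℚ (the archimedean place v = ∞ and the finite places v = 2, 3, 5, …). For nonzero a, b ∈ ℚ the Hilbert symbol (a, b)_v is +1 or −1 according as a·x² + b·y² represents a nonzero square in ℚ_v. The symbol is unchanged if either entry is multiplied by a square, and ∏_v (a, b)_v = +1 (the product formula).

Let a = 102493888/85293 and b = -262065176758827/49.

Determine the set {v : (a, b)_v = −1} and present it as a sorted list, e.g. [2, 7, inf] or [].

[13, 23, 29, 31]

Mod squares: a ≡ 8671, b ≡ -403. Check v ∈ {∞, 2, 3, 7, 13, 23, 29, 31}.
v=∞: 8671 > 0 and -403 < 0  ⇒  (a,b)_∞ = +1.
v=3: a=3^-8·(≡1), b=3^2·(≡2) mod 3; (1|3)=+1, (2|3)=-1; (−1)^{-8·2·1}·(+1)^2·(-1)^-8 = +1.
v=13: a=13^-1·(≡9), b=13^3·(≡7) mod 13; (9|13)=+1, (7|13)=-1; (−1)^{-1·3·6}·(+1)^3·(-1)^-1 = -1.
v=23: a=23^1·(≡16), b=23^2·(≡21) mod 23; (16|23)=+1, (21|23)=-1; (−1)^{1·2·11}·(+1)^2·(-1)^1 = -1.
v=7: a=7^4·(≡6), b=7^-2·(≡6) mod 7; (6|7)=-1, (6|7)=-1; (−1)^{4·-2·3}·(-1)^-2·(-1)^4 = +1.
v=2: v_2(a)=6, v_2(b)=0; units ≡ 7, 5 (mod 8); ε·ε+αω+βω = 1·0+6·1+0·0 ≡ 0  ⇒  (a,b)_2 = +1.
v=29: a=29^1·(≡25), b=29^2·(≡14) mod 29; (25|29)=+1, (14|29)=-1; (−1)^{1·2·14}·(+1)^2·(-1)^1 = -1.
v=31: a=31^0·(≡27), b=31^3·(≡16) mod 31; (27|31)=-1, (16|31)=+1; (−1)^{0·3·15}·(-1)^3·(+1)^0 = -1.
|Ram(8671, -403)| = 4, even; anisotropic at {13, 23, 29, 31}.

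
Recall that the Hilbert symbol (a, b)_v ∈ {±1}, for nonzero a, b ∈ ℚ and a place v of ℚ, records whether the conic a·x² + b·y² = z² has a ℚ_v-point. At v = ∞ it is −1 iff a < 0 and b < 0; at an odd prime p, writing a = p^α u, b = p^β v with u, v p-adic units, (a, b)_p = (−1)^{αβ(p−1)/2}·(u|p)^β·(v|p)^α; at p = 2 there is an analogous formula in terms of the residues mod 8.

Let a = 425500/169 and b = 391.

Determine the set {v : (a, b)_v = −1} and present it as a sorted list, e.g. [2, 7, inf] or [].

(a, b) ≡ (4255, 391) mod (ℚ^×)²; places V = {2, 5, 13, 17, 23, 37, ∞}.
(a,b)_23: α=1, u≡1; β=1, v≡17 (mod 23); (1|23)=+1, (17|23)=-1; sign (−1)^1·+1^1·-1^1 = +1.
(a,b)_37: α=1, u≡12; β=0, v≡21 (mod 37); (12|37)=+1, (21|37)=+1; sign (−1)^0·+1^0·+1^1 = +1.
(a,b)_17: α=0, u≡10; β=1, v≡6 (mod 17); (10|17)=-1, (6|17)=-1; sign (−1)^0·-1^1·-1^0 = -1.
(a,b)_5: α=3, u≡1; β=0, v≡1 (mod 5); (1|5)=+1, (1|5)=+1; sign (−1)^0·+1^0·+1^3 = +1.
(a,b)_∞: sgn(4255)=+, sgn(391)=+, so +1.
(a,b)_13: α=-2, u≡10; β=0, v≡1 (mod 13); (10|13)=+1, (1|13)=+1; sign (−1)^0·+1^0·+1^-2 = +1.
(a,b)_2: α=2, β=0; u≡7, v≡7 (mod 8); ε(u)ε(v)=1·1, αω(v)=2·0, βω(u)=0·0; sum ≡ 1  ⇒  -1.
(4255, 391 / ℚ) ramifies at {2, 17}: a division algebra.

[2, 17]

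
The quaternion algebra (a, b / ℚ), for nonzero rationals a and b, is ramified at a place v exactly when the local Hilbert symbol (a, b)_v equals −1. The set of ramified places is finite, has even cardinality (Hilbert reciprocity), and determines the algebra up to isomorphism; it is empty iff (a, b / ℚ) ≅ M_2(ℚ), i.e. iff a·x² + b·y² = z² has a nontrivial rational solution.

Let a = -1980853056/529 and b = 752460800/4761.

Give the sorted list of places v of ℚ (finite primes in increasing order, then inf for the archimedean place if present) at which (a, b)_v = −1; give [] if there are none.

Mod squares: a ≡ -2261, b ≡ 29393. Check v ∈ {∞, 2, 3, 5, 7, 13, 17, 19, 23}.
v=19: a=19^1·(≡10), b=19^1·(≡12) mod 19; (10|19)=-1, (12|19)=-1; (−1)^{1·1·9}·(-1)^1·(-1)^1 = -1.
v=7: a=7^1·(≡6), b=7^1·(≡6) mod 7; (6|7)=-1, (6|7)=-1; (−1)^{1·1·3}·(-1)^1·(-1)^1 = -1.
v=5: a=5^0·(≡1), b=5^2·(≡2) mod 5; (1|5)=+1, (2|5)=-1; (−1)^{0·2·2}·(+1)^2·(-1)^0 = +1.
v=23: a=23^-2·(≡2), b=23^-2·(≡5) mod 23; (2|23)=+1, (5|23)=-1; (−1)^{-2·-2·11}·(+1)^-2·(-1)^-2 = +1.
v=∞: -2261 < 0 and 29393 > 0  ⇒  (a,b)_∞ = +1.
v=2: v_2(a)=6, v_2(b)=10; units ≡ 3, 1 (mod 8); ε·ε+αω+βω = 1·0+6·0+10·1 ≡ 0  ⇒  (a,b)_2 = +1.
v=17: a=17^1·(≡10), b=17^1·(≡10) mod 17; (10|17)=-1, (10|17)=-1; (−1)^{1·1·8}·(-1)^1·(-1)^1 = +1.
v=13: a=13^2·(≡4), b=13^1·(≡12) mod 13; (4|13)=+1, (12|13)=+1; (−1)^{2·1·6}·(+1)^1·(+1)^2 = +1.
v=3: a=3^4·(≡1), b=3^-2·(≡2) mod 3; (1|3)=+1, (2|3)=-1; (−1)^{4·-2·1}·(+1)^-2·(-1)^4 = +1.
Ram(-2261, 29393) = {7, 19}; no ℚ_7-point on the conic.

[7, 19]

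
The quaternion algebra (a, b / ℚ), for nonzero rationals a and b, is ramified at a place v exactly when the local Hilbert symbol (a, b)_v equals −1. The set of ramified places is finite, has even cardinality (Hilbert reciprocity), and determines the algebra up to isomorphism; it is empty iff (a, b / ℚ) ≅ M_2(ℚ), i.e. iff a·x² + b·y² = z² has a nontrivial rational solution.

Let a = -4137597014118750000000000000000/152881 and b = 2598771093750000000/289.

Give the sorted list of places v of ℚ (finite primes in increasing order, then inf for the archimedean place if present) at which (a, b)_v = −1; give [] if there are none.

[2, 3, 7, 13]

Mod squares: a ≡ -91, b ≡ 6. Check v ∈ {∞, 2, 3, 5, 7, 13, 17, 23}.
v=2: v_2(a)=16, v_2(b)=7; units ≡ 5, 3 (mod 8); ε·ε+αω+βω = 0·1+16·1+7·1 ≡ 1  ⇒  (a,b)_2 = -1.
v=7: a=7^1·(≡4), b=7^0·(≡3) mod 7; (4|7)=+1, (3|7)=-1; (−1)^{1·0·3}·(+1)^0·(-1)^1 = -1.
v=17: a=17^-2·(≡5), b=17^-2·(≡14) mod 17; (5|17)=-1, (14|17)=-1; (−1)^{-2·-2·8}·(-1)^-2·(-1)^-2 = +1.
v=3: a=3^16·(≡2), b=3^9·(≡2) mod 3; (2|3)=-1, (2|3)=-1; (−1)^{16·9·1}·(-1)^9·(-1)^16 = -1.
v=5: a=5^20·(≡1), b=5^14·(≡4) mod 5; (1|5)=+1, (4|5)=+1; (−1)^{20·14·2}·(+1)^14·(+1)^20 = +1.
v=∞: -91 < 0 and 6 > 0  ⇒  (a,b)_∞ = +1.
v=23: a=23^-2·(≡13), b=23^0·(≡9) mod 23; (13|23)=+1, (9|23)=+1; (−1)^{-2·0·11}·(+1)^0·(+1)^-2 = +1.
v=13: a=13^3·(≡2), b=13^2·(≡5) mod 13; (2|13)=-1, (5|13)=-1; (−1)^{3·2·6}·(-1)^2·(-1)^3 = -1.
|Ram(-91, 6)| = 4, even; anisotropic at {2, 3, 7, 13}.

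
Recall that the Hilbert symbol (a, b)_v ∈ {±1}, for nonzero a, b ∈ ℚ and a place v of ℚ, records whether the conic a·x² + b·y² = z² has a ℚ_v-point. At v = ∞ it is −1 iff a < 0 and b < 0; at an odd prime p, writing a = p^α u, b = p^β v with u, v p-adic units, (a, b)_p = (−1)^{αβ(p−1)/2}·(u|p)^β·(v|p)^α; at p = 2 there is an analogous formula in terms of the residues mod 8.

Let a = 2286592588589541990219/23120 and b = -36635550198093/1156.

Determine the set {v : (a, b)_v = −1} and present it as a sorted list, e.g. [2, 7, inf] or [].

[2, 5, 11, 29]

Mod squares: a ≡ 55, b ≡ -957. Check v ∈ {∞, 2, 3, 5, 7, 11, 17, 29}.
v=3: a=3^4·(≡1), b=3^3·(≡2) mod 3; (1|3)=+1, (2|3)=-1; (−1)^{4·3·1}·(+1)^3·(-1)^4 = +1.
v=2: v_2(a)=-4, v_2(b)=-2; units ≡ 7, 3 (mod 8); ε·ε+αω+βω = 1·1+-4·1+-2·0 ≡ 1  ⇒  (a,b)_2 = -1.
v=7: a=7^6·(≡6), b=7^4·(≡4) mod 7; (6|7)=-1, (4|7)=+1; (−1)^{6·4·3}·(-1)^4·(+1)^6 = +1.
v=29: a=29^2·(≡26), b=29^1·(≡7) mod 29; (26|29)=-1, (7|29)=+1; (−1)^{2·1·14}·(-1)^1·(+1)^2 = -1.
v=∞: 55 > 0 and -957 < 0  ⇒  (a,b)_∞ = +1.
v=17: a=17^-2·(≡1), b=17^-2·(≡14) mod 17; (1|17)=+1, (14|17)=-1; (−1)^{-2·-2·8}·(+1)^-2·(-1)^-2 = +1.
v=11: a=11^11·(≡4), b=11^7·(≡5) mod 11; (4|11)=+1, (5|11)=+1; (−1)^{11·7·5}·(+1)^7·(+1)^11 = -1.
v=5: a=5^-1·(≡1), b=5^0·(≡2) mod 5; (1|5)=+1, (2|5)=-1; (−1)^{-1·0·2}·(+1)^0·(-1)^-1 = -1.
|Ram(55, -957)| = 4, even; anisotropic at {2, 5, 11, 29}.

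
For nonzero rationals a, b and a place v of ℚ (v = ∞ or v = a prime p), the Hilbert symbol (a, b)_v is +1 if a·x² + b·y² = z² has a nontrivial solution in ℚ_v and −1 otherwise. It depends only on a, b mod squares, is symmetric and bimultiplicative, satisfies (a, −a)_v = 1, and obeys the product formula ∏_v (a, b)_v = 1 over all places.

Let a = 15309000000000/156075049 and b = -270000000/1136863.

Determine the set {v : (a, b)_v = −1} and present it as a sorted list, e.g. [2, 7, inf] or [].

[]

(a, b) ≡ (210, -210) mod (ℚ^×)²; places V = {2, 3, 5, 7, 13, 31, ∞}.
(a,b)_2: α=9, β=7; u≡1, v≡7 (mod 8); ε(u)ε(v)=0·1, αω(v)=9·0, βω(u)=7·0; sum ≡ 0  ⇒  +1.
(a,b)_7: α=1, u≡1; β=-1, v≡5 (mod 7); (1|7)=+1, (5|7)=-1; sign (−1)^1·+1^-1·-1^1 = +1.
(a,b)_31: α=-4, u≡12; β=-2, v≡16 (mod 31); (12|31)=-1, (16|31)=+1; sign (−1)^0·-1^-2·+1^-4 = +1.
(a,b)_∞: sgn(210)=+, sgn(-210)=−, so +1.
(a,b)_3: α=7, u≡1; β=3, v≡2 (mod 3); (1|3)=+1, (2|3)=-1; sign (−1)^1·+1^3·-1^7 = +1.
(a,b)_13: α=-2, u≡5; β=-2, v≡7 (mod 13); (5|13)=-1, (7|13)=-1; sign (−1)^0·-1^-2·-1^-2 = +1.
(a,b)_5: α=9, u≡2; β=7, v≡3 (mod 5); (2|5)=-1, (3|5)=-1; sign (−1)^0·-1^7·-1^9 = +1.
Every local symbol is +1, so the conic 210·x² + -210·y² = z² has ℚ_v-points for all v and hence a ℚ-point; (a, b / ℚ) ≅ M_2(ℚ).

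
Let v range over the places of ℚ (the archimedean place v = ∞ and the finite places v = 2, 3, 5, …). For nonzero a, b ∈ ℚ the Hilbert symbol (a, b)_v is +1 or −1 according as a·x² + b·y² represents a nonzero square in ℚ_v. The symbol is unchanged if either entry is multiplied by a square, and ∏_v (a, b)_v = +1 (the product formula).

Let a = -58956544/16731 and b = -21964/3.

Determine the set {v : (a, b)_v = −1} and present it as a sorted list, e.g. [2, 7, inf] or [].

[2, 17, 19, inf]

(a, b) ≡ (-2533289, -57) mod (ℚ^×)²; places V = {2, 3, 11, 13, 17, 19, 23, 31, ∞}.
(a,b)_31: α=1, u≡4; β=0, v≡5 (mod 31); (4|31)=+1, (5|31)=+1; sign (−1)^0·+1^0·+1^1 = +1.
(a,b)_13: α=-2, u≡2; β=0, v≡2 (mod 13); (2|13)=-1, (2|13)=-1; sign (−1)^0·-1^0·-1^-2 = +1.
(a,b)_2: α=8, β=2; u≡7, v≡7 (mod 8); ε(u)ε(v)=1·1, αω(v)=8·0, βω(u)=2·0; sum ≡ 1  ⇒  -1.
(a,b)_∞: sgn(-2533289)=−, sgn(-57)=−, so -1.
(a,b)_19: α=1, u≡6; β=1, v≡1 (mod 19); (6|19)=+1, (1|19)=+1; sign (−1)^1·+1^1·+1^1 = -1.
(a,b)_11: α=-1, u≡8; β=0, v≡1 (mod 11); (8|11)=-1, (1|11)=+1; sign (−1)^0·-1^0·+1^-1 = +1.
(a,b)_23: α=1, u≡16; β=0, v≡8 (mod 23); (16|23)=+1, (8|23)=+1; sign (−1)^0·+1^0·+1^1 = +1.
(a,b)_17: α=1, u≡12; β=2, v≡3 (mod 17); (12|17)=-1, (3|17)=-1; sign (−1)^0·-1^2·-1^1 = -1.
(a,b)_3: α=-2, u≡1; β=-1, v≡2 (mod 3); (1|3)=+1, (2|3)=-1; sign (−1)^0·+1^-1·-1^-2 = +1.
(-2533289, -57 / ℚ) ramifies at {2, 17, 19, ∞}: a division algebra.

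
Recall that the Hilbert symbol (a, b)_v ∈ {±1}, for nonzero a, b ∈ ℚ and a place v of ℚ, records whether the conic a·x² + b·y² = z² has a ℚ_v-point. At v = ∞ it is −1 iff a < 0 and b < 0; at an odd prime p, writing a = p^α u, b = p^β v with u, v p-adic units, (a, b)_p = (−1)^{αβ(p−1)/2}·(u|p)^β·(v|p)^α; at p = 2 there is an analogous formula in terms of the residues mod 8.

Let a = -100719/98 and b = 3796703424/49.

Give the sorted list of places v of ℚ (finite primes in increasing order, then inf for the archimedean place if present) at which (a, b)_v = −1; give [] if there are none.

Mod squares: a ≡ -62, b ≡ 19. Check v ∈ {∞, 2, 3, 7, 19, 31}.
v=2: v_2(a)=-1, v_2(b)=6; units ≡ 1, 3 (mod 8); ε·ε+αω+βω = 0·1+-1·1+6·0 ≡ 1  ⇒  (a,b)_2 = -1.
v=31: a=31^1·(≡26), b=31^2·(≡8) mod 31; (26|31)=-1, (8|31)=+1; (−1)^{1·2·15}·(-1)^2·(+1)^1 = +1.
v=19: a=19^2·(≡2), b=19^3·(≡6) mod 19; (2|19)=-1, (6|19)=+1; (−1)^{2·3·9}·(-1)^3·(+1)^2 = -1.
v=∞: -62 < 0 and 19 > 0  ⇒  (a,b)_∞ = +1.
v=7: a=7^-2·(≡2), b=7^-2·(≡3) mod 7; (2|7)=+1, (3|7)=-1; (−1)^{-2·-2·3}·(+1)^-2·(-1)^-2 = +1.
v=3: a=3^2·(≡1), b=3^2·(≡1) mod 3; (1|3)=+1, (1|3)=+1; (−1)^{2·2·1}·(+1)^2·(+1)^2 = +1.
Ram(-62, 19) = {2, 19}; no ℚ_2-point on the conic.

[2, 19]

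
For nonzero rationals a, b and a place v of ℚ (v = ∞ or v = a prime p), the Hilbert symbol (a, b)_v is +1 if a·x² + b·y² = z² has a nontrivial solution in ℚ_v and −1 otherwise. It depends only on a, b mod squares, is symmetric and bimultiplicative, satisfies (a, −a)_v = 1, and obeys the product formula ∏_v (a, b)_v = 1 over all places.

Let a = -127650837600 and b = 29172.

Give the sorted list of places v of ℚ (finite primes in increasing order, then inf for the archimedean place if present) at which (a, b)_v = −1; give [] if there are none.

[2, 3, 13, 17]

(a, b) ≡ (-6, 7293) mod (ℚ^×)²; places V = {2, 3, 5, 11, 13, 17, ∞}.
(a,b)_2: α=5, β=2; u≡5, v≡5 (mod 8); ε(u)ε(v)=0·0, αω(v)=5·1, βω(u)=2·1; sum ≡ 1  ⇒  -1.
(a,b)_11: α=2, u≡4; β=1, v≡1 (mod 11); (4|11)=+1, (1|11)=+1; sign (−1)^0·+1^1·+1^2 = +1.
(a,b)_5: α=2, u≡1; β=0, v≡2 (mod 5); (1|5)=+1, (2|5)=-1; sign (−1)^0·+1^0·-1^2 = +1.
(a,b)_3: α=3, u≡1; β=1, v≡1 (mod 3); (1|3)=+1, (1|3)=+1; sign (−1)^1·+1^1·+1^3 = -1.
(a,b)_13: α=2, u≡7; β=1, v≡8 (mod 13); (7|13)=-1, (8|13)=-1; sign (−1)^0·-1^1·-1^2 = -1.
(a,b)_17: α=2, u≡3; β=1, v≡16 (mod 17); (3|17)=-1, (16|17)=+1; sign (−1)^0·-1^1·+1^2 = -1.
(a,b)_∞: sgn(-6)=−, sgn(7293)=+, so +1.
|Ram(-6, 7293)| = 4, even; anisotropic at {2, 3, 13, 17}.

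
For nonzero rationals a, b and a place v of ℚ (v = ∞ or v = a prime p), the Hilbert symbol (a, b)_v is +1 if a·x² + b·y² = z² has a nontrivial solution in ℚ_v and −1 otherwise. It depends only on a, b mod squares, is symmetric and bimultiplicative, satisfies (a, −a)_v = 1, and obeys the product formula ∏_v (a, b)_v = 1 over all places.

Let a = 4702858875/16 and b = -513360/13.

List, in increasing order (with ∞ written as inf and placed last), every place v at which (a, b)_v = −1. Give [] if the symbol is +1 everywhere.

[2, 23, 31, 41]

Mod squares: a ≡ 20901595, b ≡ -46345. Check v ∈ {∞, 2, 3, 5, 11, 13, 23, 31, 41}.
v=23: a=23^1·(≡2), b=23^1·(≡1) mod 23; (2|23)=+1, (1|23)=+1; (−1)^{1·1·11}·(+1)^1·(+1)^1 = -1.
v=13: a=13^1·(≡10), b=13^-1·(≡10) mod 13; (10|13)=+1, (10|13)=+1; (−1)^{1·-1·6}·(+1)^-1·(+1)^1 = +1.
v=2: v_2(a)=-4, v_2(b)=4; units ≡ 3, 7 (mod 8); ε·ε+αω+βω = 1·1+-4·0+4·1 ≡ 1  ⇒  (a,b)_2 = -1.
v=31: a=31^1·(≡13), b=31^1·(≡21) mod 31; (13|31)=-1, (21|31)=-1; (−1)^{1·1·15}·(-1)^1·(-1)^1 = -1.
v=5: a=5^3·(≡1), b=5^1·(≡1) mod 5; (1|5)=+1, (1|5)=+1; (−1)^{3·1·2}·(+1)^1·(+1)^3 = +1.
v=∞: 20901595 > 0 and -46345 < 0  ⇒  (a,b)_∞ = +1.
v=11: a=11^1·(≡5), b=11^0·(≡5) mod 11; (5|11)=+1, (5|11)=+1; (−1)^{1·0·5}·(+1)^0·(+1)^1 = +1.
v=3: a=3^2·(≡1), b=3^2·(≡2) mod 3; (1|3)=+1, (2|3)=-1; (−1)^{2·2·1}·(+1)^2·(-1)^2 = +1.
v=41: a=41^1·(≡32), b=41^0·(≡19) mod 41; (32|41)=+1, (19|41)=-1; (−1)^{1·0·20}·(+1)^0·(-1)^1 = -1.
|Ram(20901595, -46345)| = 4, even; anisotropic at {2, 23, 31, 41}.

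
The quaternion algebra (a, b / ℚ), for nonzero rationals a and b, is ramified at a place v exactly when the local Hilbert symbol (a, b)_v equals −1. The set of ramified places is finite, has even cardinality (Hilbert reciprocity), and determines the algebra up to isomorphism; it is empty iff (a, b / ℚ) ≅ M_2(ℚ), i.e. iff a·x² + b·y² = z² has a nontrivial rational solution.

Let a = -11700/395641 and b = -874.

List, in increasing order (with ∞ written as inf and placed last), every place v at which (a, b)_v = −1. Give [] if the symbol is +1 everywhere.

[23, inf]

Mod squares: a ≡ -13, b ≡ -874. Check v ∈ {∞, 2, 3, 5, 13, 17, 19, 23, 37}.
v=5: a=5^2·(≡2), b=5^0·(≡1) mod 5; (2|5)=-1, (1|5)=+1; (−1)^{2·0·2}·(-1)^0·(+1)^2 = +1.
v=19: a=19^0·(≡1), b=19^1·(≡11) mod 19; (1|19)=+1, (11|19)=+1; (−1)^{0·1·9}·(+1)^1·(+1)^0 = +1.
v=∞: -13 < 0 and -874 < 0  ⇒  (a,b)_∞ = -1.
v=23: a=23^0·(≡17), b=23^1·(≡8) mod 23; (17|23)=-1, (8|23)=+1; (−1)^{0·1·11}·(-1)^1·(+1)^0 = -1.
v=37: a=37^-2·(≡17), b=37^0·(≡14) mod 37; (17|37)=-1, (14|37)=-1; (−1)^{-2·0·18}·(-1)^0·(-1)^-2 = +1.
v=17: a=17^-2·(≡9), b=17^0·(≡10) mod 17; (9|17)=+1, (10|17)=-1; (−1)^{-2·0·8}·(+1)^0·(-1)^-2 = +1.
v=2: v_2(a)=2, v_2(b)=1; units ≡ 3, 3 (mod 8); ε·ε+αω+βω = 1·1+2·1+1·1 ≡ 0  ⇒  (a,b)_2 = +1.
v=3: a=3^2·(≡2), b=3^0·(≡2) mod 3; (2|3)=-1, (2|3)=-1; (−1)^{2·0·1}·(-1)^0·(-1)^2 = +1.
v=13: a=13^1·(≡3), b=13^0·(≡10) mod 13; (3|13)=+1, (10|13)=+1; (−1)^{1·0·6}·(+1)^0·(+1)^1 = +1.
(-13, -874 / ℚ) ramifies at {23, ∞}: a division algebra.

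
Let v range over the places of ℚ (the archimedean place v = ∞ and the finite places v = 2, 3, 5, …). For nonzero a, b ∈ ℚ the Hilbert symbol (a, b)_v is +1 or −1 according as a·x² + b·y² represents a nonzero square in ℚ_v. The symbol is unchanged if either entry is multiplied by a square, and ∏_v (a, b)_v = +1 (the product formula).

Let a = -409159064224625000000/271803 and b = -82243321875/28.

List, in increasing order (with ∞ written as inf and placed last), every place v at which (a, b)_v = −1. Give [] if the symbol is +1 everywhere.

[3, inf]

(a, b) ≡ (-195, -5005) mod (ℚ^×)²; places V = {2, 3, 5, 7, 11, 13, 29, 43, ∞}.
(a,b)_7: α=-2, u≡2; β=-1, v≡5 (mod 7); (2|7)=+1, (5|7)=-1; sign (−1)^0·+1^-1·-1^-2 = +1.
(a,b)_13: α=3, u≡6; β=3, v≡11 (mod 13); (6|13)=-1, (11|13)=-1; sign (−1)^0·-1^3·-1^3 = +1.
(a,b)_2: α=6, β=-2; u≡5, v≡3 (mod 8); ε(u)ε(v)=0·1, αω(v)=6·1, βω(u)=-2·1; sum ≡ 0  ⇒  +1.
(a,b)_∞: sgn(-195)=−, sgn(-5005)=−, so -1.
(a,b)_29: α=2, u≡8; β=0, v≡11 (mod 29); (8|29)=-1, (11|29)=-1; sign (−1)^0·-1^0·-1^2 = +1.
(a,b)_43: α=-2, u≡34; β=0, v≡7 (mod 43); (34|43)=-1, (7|43)=-1; sign (−1)^0·-1^0·-1^-2 = +1.
(a,b)_3: α=-1, u≡1; β=2, v≡2 (mod 3); (1|3)=+1, (2|3)=-1; sign (−1)^0·+1^2·-1^-1 = -1.
(a,b)_11: α=6, u≡4; β=3, v≡10 (mod 11); (4|11)=+1, (10|11)=-1; sign (−1)^0·+1^3·-1^6 = +1.
(a,b)_5: α=9, u≡4; β=5, v≡4 (mod 5); (4|5)=+1, (4|5)=+1; sign (−1)^0·+1^5·+1^9 = +1.
|Ram(-195, -5005)| = 2, even; anisotropic at {3, ∞}.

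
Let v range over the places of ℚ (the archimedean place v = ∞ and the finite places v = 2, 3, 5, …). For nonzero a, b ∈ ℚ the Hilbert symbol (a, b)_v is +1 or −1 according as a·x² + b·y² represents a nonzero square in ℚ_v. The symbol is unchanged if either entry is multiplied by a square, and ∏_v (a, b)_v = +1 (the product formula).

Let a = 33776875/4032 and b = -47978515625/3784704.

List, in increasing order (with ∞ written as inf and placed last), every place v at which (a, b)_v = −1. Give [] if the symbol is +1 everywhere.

(a, b) ≡ (1309, -3927) mod (ℚ^×)²; places V = {2, 3, 5, 7, 11, 17, ∞}.
(a,b)_11: α=1, u≡5; β=-1, v≡8 (mod 11); (5|11)=+1, (8|11)=-1; sign (−1)^1·+1^-1·-1^1 = +1.
(a,b)_∞: sgn(1309)=+, sgn(-3927)=−, so +1.
(a,b)_7: α=-1, u≡3; β=-1, v≡5 (mod 7); (3|7)=-1, (5|7)=-1; sign (−1)^1·-1^-1·-1^-1 = -1.
(a,b)_2: α=-6, β=-14; u≡5, v≡1 (mod 8); ε(u)ε(v)=0·0, αω(v)=-6·0, βω(u)=-14·1; sum ≡ 0  ⇒  +1.
(a,b)_5: α=4, u≡4; β=10, v≡3 (mod 5); (4|5)=+1, (3|5)=-1; sign (−1)^0·+1^10·-1^4 = +1.
(a,b)_3: α=-2, u≡1; β=-1, v≡2 (mod 3); (1|3)=+1, (2|3)=-1; sign (−1)^0·+1^-1·-1^-2 = +1.
(a,b)_17: α=3, u≡8; β=3, v≡10 (mod 17); (8|17)=+1, (10|17)=-1; sign (−1)^0·+1^3·-1^3 = -1.
(1309, -3927 / ℚ) ramifies at {7, 17}: a division algebra.

[7, 17]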